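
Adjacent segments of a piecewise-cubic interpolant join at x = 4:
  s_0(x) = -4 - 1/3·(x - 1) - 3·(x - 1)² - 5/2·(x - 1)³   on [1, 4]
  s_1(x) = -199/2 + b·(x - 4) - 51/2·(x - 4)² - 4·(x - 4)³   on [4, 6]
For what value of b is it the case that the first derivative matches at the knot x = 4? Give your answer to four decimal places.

s_0'(x) = -1/3 - 6·(x - 1) - 15/2·(x - 1)², so s_0'(4) = -515/6. On the right, s_1'(4) = b, so b = -515/6.

-85.8333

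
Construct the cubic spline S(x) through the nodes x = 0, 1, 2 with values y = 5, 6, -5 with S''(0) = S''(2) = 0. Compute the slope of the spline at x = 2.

-14

Let M_i = S''(x_i). Step sizes h_i = 1, 1; slopes of the chords Δ_i = (y_(i+1) - y_i)/h_i = 1, -11.
  1·M_0 + 4·M_1 + 1·M_2 = 6(Δ_1 - Δ_0) = -72
Natural end conditions: M_0 = M_2 = 0.
Hence M_0 = 0, M_1 = -18, M_2 = 0.
On [1, 2], S'(x) = b_1 + 2c_1·(x - 1) + 3d_1·(x - 1)² with b_1 = Δ_1 - h_1(2M_1 + M_2)/6 = -5, c_1 = M_1/2 = -9, d_1 = (M_2 - M_1)/(6h_1) = 3. So S'(2) = -14.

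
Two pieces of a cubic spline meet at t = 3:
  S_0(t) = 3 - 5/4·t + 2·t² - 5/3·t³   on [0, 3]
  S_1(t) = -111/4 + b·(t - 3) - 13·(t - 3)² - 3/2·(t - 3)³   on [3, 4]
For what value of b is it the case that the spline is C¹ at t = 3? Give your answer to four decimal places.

S_0'(t) = -5/4 + 4·t - 5·t², so S_0'(3) = -137/4. On the right, S_1'(3) = b, so b = -137/4.

-34.2500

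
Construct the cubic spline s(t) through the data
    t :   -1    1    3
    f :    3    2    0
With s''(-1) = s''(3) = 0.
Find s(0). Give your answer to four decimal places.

Put M_i = s'' at the i-th knot. Here h = (2, 2) and Δ = (-1/2, -1), so the interior equations h_(i-1)·M_(i-1) + 2(h_(i-1)+h_i)·M_i + h_i·M_(i+1) = 6(Δ_i − Δ_(i-1)) read
  2·M_0 + 8·M_1 + 2·M_2 = 6(Δ_1 - Δ_0) = -3
Natural end conditions: M_0 = M_2 = 0.
Forward elimination and back-substitution give M_0 = 0, M_1 = -3/8, M_2 = 0.
On [-1, 1], s(t) = 3 - 3/8·(t + 1) + 0·(t + 1)² - 1/32·(t + 1)³.
With (t + 1) = 1: s(0) = 83/32.

2.5938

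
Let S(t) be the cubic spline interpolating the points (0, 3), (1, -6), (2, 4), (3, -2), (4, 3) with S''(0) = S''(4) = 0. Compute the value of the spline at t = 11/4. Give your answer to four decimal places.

-0.3795

Write m_i for S''(x_i). With h_i = 1, 1, 1, 1 and divided differences Δ_i = -9, 10, -6, 5, the continuity of S' gives the tridiagonal system
  1·m_0 + 4·m_1 + 1·m_2 = 6(Δ_1 - Δ_0) = 114
  1·m_1 + 4·m_2 + 1·m_3 = 6(Δ_2 - Δ_1) = -96
  1·m_2 + 4·m_3 + 1·m_4 = 6(Δ_3 - Δ_2) = 66
Natural end conditions: m_0 = m_4 = 0.
Forward elimination and back-substitution give m_0 = 0, m_1 = 270/7, m_2 = -282/7, m_3 = 186/7, m_4 = 0.
On [2, 3], S(t) = 4 + 3·(t - 2) - 141/7·(t - 2)² + 78/7·(t - 2)³.
With (t - 2) = 3/4: S(11/4) = -85/224.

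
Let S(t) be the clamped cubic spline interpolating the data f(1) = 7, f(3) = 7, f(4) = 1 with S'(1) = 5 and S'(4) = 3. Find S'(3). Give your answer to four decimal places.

With m_i denoting the second derivative at x_i, h_i = 2, 1, and Δ_i = (y_(i+1) − y_i)/h_i = 0, -6:
  2·m_0 + 6·m_1 + 1·m_2 = 6(Δ_1 - Δ_0) = -36
Clamped end conditions give two more equations: 2h_0·m_0 + h_0·m_1 = 6(Δ_0 - S'(1)) = -30 and h_1·m_1 + 2h_1·m_2 = 6(S'(4) - Δ_1) = 54.
Hence m_0 = -13/6, m_1 = -32/3, m_2 = 97/3.
On [3, 4], S'(t) = b_1 + 2c_1·(t - 3) + 3d_1·(t - 3)² with b_1 = Δ_1 - h_1(2m_1 + m_2)/6 = -47/6, c_1 = m_1/2 = -16/3, d_1 = (m_2 - m_1)/(6h_1) = 43/6. So S'(3) = -47/6.

-7.8333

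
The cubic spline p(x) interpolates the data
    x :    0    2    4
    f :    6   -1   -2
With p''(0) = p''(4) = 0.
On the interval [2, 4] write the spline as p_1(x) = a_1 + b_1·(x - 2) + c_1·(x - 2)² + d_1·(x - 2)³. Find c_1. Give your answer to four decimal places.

1.1250

Put σ_i = p'' at the i-th knot. Here h = (2, 2) and Δ = (-7/2, -1/2), so the interior equations h_(i-1)·σ_(i-1) + 2(h_(i-1)+h_i)·σ_i + h_i·σ_(i+1) = 6(Δ_i − Δ_(i-1)) read
  2·σ_0 + 8·σ_1 + 2·σ_2 = 6(Δ_1 - Δ_0) = 18
Natural end conditions: σ_0 = σ_2 = 0.
Solving the tridiagonal system: σ_0 = 0, σ_1 = 9/4, σ_2 = 0.
On [2, 4], with p_1(x) = a_1 + b_1·(x - 2) + c_1·(x - 2)² + d_1·(x - 2)³: c_1 = σ_1/2 = 9/8, d_1 = (σ_2 - σ_1)/(6h_1) = -3/16, b_1 = Δ_1 - h_1(2σ_1 + σ_2)/6 = -2.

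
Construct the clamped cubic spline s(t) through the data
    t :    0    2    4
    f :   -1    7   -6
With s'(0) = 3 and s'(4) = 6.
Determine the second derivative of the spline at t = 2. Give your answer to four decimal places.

-17.2500

Write σ_i for s''(x_i). With h_i = 2, 2 and divided differences Δ_i = 4, -13/2, the continuity of s' gives the tridiagonal system
  2·σ_0 + 8·σ_1 + 2·σ_2 = 6(Δ_1 - Δ_0) = -63
Clamped end conditions give two more equations: 2h_0·σ_0 + h_0·σ_1 = 6(Δ_0 - s'(0)) = 6 and h_1·σ_1 + 2h_1·σ_2 = 6(s'(4) - Δ_1) = 75.
Solving: σ_0 = 81/8, σ_1 = -69/4, σ_2 = 219/8.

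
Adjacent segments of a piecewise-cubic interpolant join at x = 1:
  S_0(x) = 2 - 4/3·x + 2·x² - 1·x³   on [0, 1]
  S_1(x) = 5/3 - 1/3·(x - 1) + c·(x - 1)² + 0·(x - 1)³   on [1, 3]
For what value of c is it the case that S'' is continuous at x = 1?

-1

S_0''(x) = 4 - 6·x, so S_0''(1) = -2. On the right, S_1''(1) = 2c, so c = -1.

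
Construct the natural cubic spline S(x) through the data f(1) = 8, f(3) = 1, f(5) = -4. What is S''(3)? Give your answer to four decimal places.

With M_i denoting the second derivative at x_i, h_i = 2, 2, and Δ_i = (y_(i+1) − y_i)/h_i = -7/2, -5/2:
  2·M_0 + 8·M_1 + 2·M_2 = 6(Δ_1 - Δ_0) = 6
Natural end conditions: M_0 = M_2 = 0.
Solving: M_0 = 0, M_1 = 3/4, M_2 = 0.

0.7500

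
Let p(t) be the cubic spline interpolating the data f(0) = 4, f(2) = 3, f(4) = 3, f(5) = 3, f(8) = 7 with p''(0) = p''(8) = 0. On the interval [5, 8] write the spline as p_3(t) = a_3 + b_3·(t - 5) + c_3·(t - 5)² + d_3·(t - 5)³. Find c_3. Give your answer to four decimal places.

Put M_i = p'' at the i-th knot. Here h = (2, 2, 1, 3) and Δ = (-1/2, 0, 0, 4/3), so the interior equations h_(i-1)·M_(i-1) + 2(h_(i-1)+h_i)·M_i + h_i·M_(i+1) = 6(Δ_i − Δ_(i-1)) read
  2·M_0 + 8·M_1 + 2·M_2 = 6(Δ_1 - Δ_0) = 3
  2·M_1 + 6·M_2 + 1·M_3 = 6(Δ_2 - Δ_1) = 0
  1·M_2 + 8·M_3 + 3·M_4 = 6(Δ_3 - Δ_2) = 8
Natural end conditions: M_0 = M_4 = 0.
Hence M_0 = 0, M_1 = 157/344, M_2 = -14/43, M_3 = 179/172, M_4 = 0.
On [5, 8], with p_3(t) = a_3 + b_3·(t - 5) + c_3·(t - 5)² + d_3·(t - 5)³: c_3 = M_3/2 = 179/344, d_3 = (M_4 - M_3)/(6h_3) = -179/3096, b_3 = Δ_3 - h_3(2M_3 + M_4)/6 = 151/516.

0.5203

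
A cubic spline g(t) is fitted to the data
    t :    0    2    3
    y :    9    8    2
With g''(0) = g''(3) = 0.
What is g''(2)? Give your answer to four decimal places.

Write M_i for g''(x_i). With h_i = 2, 1 and divided differences Δ_i = -1/2, -6, the continuity of g' gives the tridiagonal system
  2·M_0 + 6·M_1 + 1·M_2 = 6(Δ_1 - Δ_0) = -33
Natural end conditions: M_0 = M_2 = 0.
Hence M_0 = 0, M_1 = -11/2, M_2 = 0.

-5.5000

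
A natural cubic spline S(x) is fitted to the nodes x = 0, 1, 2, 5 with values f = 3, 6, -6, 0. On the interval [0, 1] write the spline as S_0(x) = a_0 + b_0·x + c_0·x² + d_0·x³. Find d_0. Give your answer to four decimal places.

-4.3226

Let M_i = S''(x_i). Step sizes h_i = 1, 1, 3; slopes of the chords Δ_i = (y_(i+1) - y_i)/h_i = 3, -12, 2.
  1·M_0 + 4·M_1 + 1·M_2 = 6(Δ_1 - Δ_0) = -90
  1·M_1 + 8·M_2 + 3·M_3 = 6(Δ_2 - Δ_1) = 84
Natural end conditions: M_0 = M_3 = 0.
Solving the tridiagonal system: M_0 = 0, M_1 = -804/31, M_2 = 426/31, M_3 = 0.
On [0, 1], with S_0(x) = a_0 + b_0·x + c_0·x² + d_0·x³: c_0 = M_0/2 = 0, d_0 = (M_1 - M_0)/(6h_0) = -134/31, b_0 = Δ_0 - h_0(2M_0 + M_1)/6 = 227/31.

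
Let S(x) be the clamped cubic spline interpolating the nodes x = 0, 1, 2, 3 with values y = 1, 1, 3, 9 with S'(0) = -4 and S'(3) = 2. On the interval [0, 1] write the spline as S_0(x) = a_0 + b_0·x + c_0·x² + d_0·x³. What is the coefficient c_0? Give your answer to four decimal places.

Put m_i = S'' at the i-th knot. Here h = (1, 1, 1) and Δ = (0, 2, 6), so the interior equations h_(i-1)·m_(i-1) + 2(h_(i-1)+h_i)·m_i + h_i·m_(i+1) = 6(Δ_i − Δ_(i-1)) read
  1·m_0 + 4·m_1 + 1·m_2 = 6(Δ_1 - Δ_0) = 12
  1·m_1 + 4·m_2 + 1·m_3 = 6(Δ_2 - Δ_1) = 24
Clamped end conditions give two more equations: 2h_0·m_0 + h_0·m_1 = 6(Δ_0 - S'(0)) = 24 and h_2·m_2 + 2h_2·m_3 = 6(S'(3) - Δ_2) = -24.
Solving: m_0 = 68/5, m_1 = -16/5, m_2 = 56/5, m_3 = -88/5.
On [0, 1], with S_0(x) = a_0 + b_0·x + c_0·x² + d_0·x³: c_0 = m_0/2 = 34/5, d_0 = (m_1 - m_0)/(6h_0) = -14/5, b_0 = Δ_0 - h_0(2m_0 + m_1)/6 = -4.

6.8000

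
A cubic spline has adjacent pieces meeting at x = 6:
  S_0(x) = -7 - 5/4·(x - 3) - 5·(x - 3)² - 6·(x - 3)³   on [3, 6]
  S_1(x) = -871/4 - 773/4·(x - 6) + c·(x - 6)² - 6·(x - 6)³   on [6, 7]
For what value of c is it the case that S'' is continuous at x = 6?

S_0''(x) = -10 - 36·(x - 3), so S_0''(6) = -118. On the right, S_1''(6) = 2c, so c = -59.

-59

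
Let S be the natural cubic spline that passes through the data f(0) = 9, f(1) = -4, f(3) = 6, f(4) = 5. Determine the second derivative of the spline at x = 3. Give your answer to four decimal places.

-13.5000

Write σ_i for S''(x_i). With h_i = 1, 2, 1 and divided differences Δ_i = -13, 5, -1, the continuity of S' gives the tridiagonal system
  1·σ_0 + 6·σ_1 + 2·σ_2 = 6(Δ_1 - Δ_0) = 108
  2·σ_1 + 6·σ_2 + 1·σ_3 = 6(Δ_2 - Δ_1) = -36
Natural end conditions: σ_0 = σ_3 = 0.
Solving: σ_0 = 0, σ_1 = 45/2, σ_2 = -27/2, σ_3 = 0.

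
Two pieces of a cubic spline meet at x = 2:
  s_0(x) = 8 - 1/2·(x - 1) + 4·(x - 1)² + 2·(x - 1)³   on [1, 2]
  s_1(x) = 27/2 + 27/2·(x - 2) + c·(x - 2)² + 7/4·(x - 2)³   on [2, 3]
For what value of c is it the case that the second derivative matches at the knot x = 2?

s_0''(x) = 8 + 12·(x - 1), so s_0''(2) = 20. On the right, s_1''(2) = 2c, so c = 10.

10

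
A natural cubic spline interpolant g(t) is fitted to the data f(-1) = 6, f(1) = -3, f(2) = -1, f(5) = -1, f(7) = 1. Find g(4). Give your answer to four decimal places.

-0.5200

Write M_i for g''(x_i). With h_i = 2, 1, 3, 2 and divided differences Δ_i = -9/2, 2, 0, 1, the continuity of g' gives the tridiagonal system
  2·M_0 + 6·M_1 + 1·M_2 = 6(Δ_1 - Δ_0) = 39
  1·M_1 + 8·M_2 + 3·M_3 = 6(Δ_2 - Δ_1) = -12
  3·M_2 + 10·M_3 + 2·M_4 = 6(Δ_3 - Δ_2) = 6
Natural end conditions: M_0 = M_4 = 0.
Solving: M_0 = 0, M_1 = 2907/416, M_2 = -609/208, M_3 = 615/416, M_4 = 0.
On [2, 5], g(t) = -1 + 1821/832·(t - 2) - 609/416·(t - 2)² + 47/192·(t - 2)³.
With (t - 2) = 2: g(4) = -649/1248.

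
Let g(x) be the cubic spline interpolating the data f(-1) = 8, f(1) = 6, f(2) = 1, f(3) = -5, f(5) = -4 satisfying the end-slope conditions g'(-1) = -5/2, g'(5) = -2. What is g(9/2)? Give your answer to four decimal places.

-3.8906

Put σ_i = g'' at the i-th knot. Here h = (2, 1, 1, 2) and Δ = (-1, -5, -6, 1/2), so the interior equations h_(i-1)·σ_(i-1) + 2(h_(i-1)+h_i)·σ_i + h_i·σ_(i+1) = 6(Δ_i − Δ_(i-1)) read
  2·σ_0 + 6·σ_1 + 1·σ_2 = 6(Δ_1 - Δ_0) = -24
  1·σ_1 + 4·σ_2 + 1·σ_3 = 6(Δ_2 - Δ_1) = -6
  1·σ_2 + 6·σ_3 + 2·σ_4 = 6(Δ_3 - Δ_2) = 39
Clamped end conditions give two more equations: 2h_0·σ_0 + h_0·σ_1 = 6(Δ_0 - g'(-1)) = 9 and h_3·σ_3 + 2h_3·σ_4 = 6(g'(5) - Δ_3) = -15.
Forward elimination and back-substitution give σ_0 = 29/6, σ_1 = -31/6, σ_2 = -8/3, σ_3 = 59/6, σ_4 = -26/3.
On [3, 5], g(x) = -5 - 19/6·(x - 3) + 59/12·(x - 3)² - 37/24·(x - 3)³.
With (x - 3) = 3/2: g(9/2) = -249/64.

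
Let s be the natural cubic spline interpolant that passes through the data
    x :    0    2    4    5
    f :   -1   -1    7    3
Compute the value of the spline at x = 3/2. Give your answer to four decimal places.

With M_i denoting the second derivative at x_i, h_i = 2, 2, 1, and Δ_i = (y_(i+1) − y_i)/h_i = 0, 4, -4:
  2·M_0 + 8·M_1 + 2·M_2 = 6(Δ_1 - Δ_0) = 24
  2·M_1 + 6·M_2 + 1·M_3 = 6(Δ_2 - Δ_1) = -48
Natural end conditions: M_0 = M_3 = 0.
Forward elimination and back-substitution give M_0 = 0, M_1 = 60/11, M_2 = -108/11, M_3 = 0.
On [0, 2], s(x) = -1 - 20/11·x + 0·x² + 5/11·x³.
With x = 3/2: s(3/2) = -193/88.

-2.1932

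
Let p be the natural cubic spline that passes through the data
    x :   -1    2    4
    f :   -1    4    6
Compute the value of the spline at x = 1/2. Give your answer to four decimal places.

1.7250

Write σ_i for p''(x_i). With h_i = 3, 2 and divided differences Δ_i = 5/3, 1, the continuity of p' gives the tridiagonal system
  3·σ_0 + 10·σ_1 + 2·σ_2 = 6(Δ_1 - Δ_0) = -4
Natural end conditions: σ_0 = σ_2 = 0.
Solving: σ_0 = 0, σ_1 = -2/5, σ_2 = 0.
On [-1, 2], p(x) = -1 + 28/15·(x + 1) + 0·(x + 1)² - 1/45·(x + 1)³.
With (x + 1) = 3/2: p(1/2) = 69/40.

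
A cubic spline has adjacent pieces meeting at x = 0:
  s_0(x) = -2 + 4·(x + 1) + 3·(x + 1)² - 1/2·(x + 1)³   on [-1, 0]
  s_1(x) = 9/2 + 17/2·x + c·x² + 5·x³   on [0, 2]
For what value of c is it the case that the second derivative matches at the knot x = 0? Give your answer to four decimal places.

1.5000

s_0''(x) = 6 - 3·(x + 1), so s_0''(0) = 3. On the right, s_1''(0) = 2c, so c = 3/2.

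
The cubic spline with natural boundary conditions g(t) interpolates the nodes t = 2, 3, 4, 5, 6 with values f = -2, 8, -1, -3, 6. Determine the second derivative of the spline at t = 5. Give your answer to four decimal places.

Write m_i for g''(x_i). With h_i = 1, 1, 1, 1 and divided differences Δ_i = 10, -9, -2, 9, the continuity of g' gives the tridiagonal system
  1·m_0 + 4·m_1 + 1·m_2 = 6(Δ_1 - Δ_0) = -114
  1·m_1 + 4·m_2 + 1·m_3 = 6(Δ_2 - Δ_1) = 42
  1·m_2 + 4·m_3 + 1·m_4 = 6(Δ_3 - Δ_2) = 66
Natural end conditions: m_0 = m_4 = 0.
Solving the tridiagonal system: m_0 = 0, m_1 = -453/14, m_2 = 108/7, m_3 = 177/14, m_4 = 0.

12.6429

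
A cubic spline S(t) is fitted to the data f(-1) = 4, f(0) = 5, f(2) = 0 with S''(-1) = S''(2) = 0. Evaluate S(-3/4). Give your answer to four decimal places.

4.3867

With σ_i denoting the second derivative at x_i, h_i = 1, 2, and Δ_i = (y_(i+1) − y_i)/h_i = 1, -5/2:
  1·σ_0 + 6·σ_1 + 2·σ_2 = 6(Δ_1 - Δ_0) = -21
Natural end conditions: σ_0 = σ_2 = 0.
Forward elimination and back-substitution give σ_0 = 0, σ_1 = -7/2, σ_2 = 0.
On [-1, 0], S(t) = 4 + 19/12·(t + 1) + 0·(t + 1)² - 7/12·(t + 1)³.
With (t + 1) = 1/4: S(-3/4) = 1123/256.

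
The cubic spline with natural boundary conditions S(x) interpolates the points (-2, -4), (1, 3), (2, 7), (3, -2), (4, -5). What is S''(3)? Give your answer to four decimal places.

Put σ_i = S'' at the i-th knot. Here h = (3, 1, 1, 1) and Δ = (7/3, 4, -9, -3), so the interior equations h_(i-1)·σ_(i-1) + 2(h_(i-1)+h_i)·σ_i + h_i·σ_(i+1) = 6(Δ_i − Δ_(i-1)) read
  3·σ_0 + 8·σ_1 + 1·σ_2 = 6(Δ_1 - Δ_0) = 10
  1·σ_1 + 4·σ_2 + 1·σ_3 = 6(Δ_2 - Δ_1) = -78
  1·σ_2 + 4·σ_3 + 1·σ_4 = 6(Δ_3 - Δ_2) = 36
Natural end conditions: σ_0 = σ_4 = 0.
Forward elimination and back-substitution give σ_0 = 0, σ_1 = 249/58, σ_2 = -706/29, σ_3 = 875/58, σ_4 = 0.

15.0862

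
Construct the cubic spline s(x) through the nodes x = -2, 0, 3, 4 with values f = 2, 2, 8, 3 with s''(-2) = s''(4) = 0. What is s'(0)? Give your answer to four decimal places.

With M_i denoting the second derivative at x_i, h_i = 2, 3, 1, and Δ_i = (y_(i+1) − y_i)/h_i = 0, 2, -5:
  2·M_0 + 10·M_1 + 3·M_2 = 6(Δ_1 - Δ_0) = 12
  3·M_1 + 8·M_2 + 1·M_3 = 6(Δ_2 - Δ_1) = -42
Natural end conditions: M_0 = M_3 = 0.
Solving: M_0 = 0, M_1 = 222/71, M_2 = -456/71, M_3 = 0.
On [0, 3], s'(x) = b_1 + 2c_1·x + 3d_1·x² with b_1 = Δ_1 - h_1(2M_1 + M_2)/6 = 148/71, c_1 = M_1/2 = 111/71, d_1 = (M_2 - M_1)/(6h_1) = -113/213. So s'(0) = 148/71.

2.0845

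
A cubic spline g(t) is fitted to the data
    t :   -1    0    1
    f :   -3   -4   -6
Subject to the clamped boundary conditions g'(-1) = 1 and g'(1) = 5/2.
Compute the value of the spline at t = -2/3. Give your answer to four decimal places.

Write M_i for g''(x_i). With h_i = 1, 1 and divided differences Δ_i = -1, -2, the continuity of g' gives the tridiagonal system
  1·M_0 + 4·M_1 + 1·M_2 = 6(Δ_1 - Δ_0) = -6
Clamped end conditions give two more equations: 2h_0·M_0 + h_0·M_1 = 6(Δ_0 - g'(-1)) = -12 and h_1·M_1 + 2h_1·M_2 = 6(g'(1) - Δ_1) = 27.
Forward elimination and back-substitution give M_0 = -15/4, M_1 = -9/2, M_2 = 63/4.
On [-1, 0], g(t) = -3 + 1·(t + 1) - 15/8·(t + 1)² - 1/8·(t + 1)³.
With (t + 1) = 1/3: g(-2/3) = -311/108.

-2.8796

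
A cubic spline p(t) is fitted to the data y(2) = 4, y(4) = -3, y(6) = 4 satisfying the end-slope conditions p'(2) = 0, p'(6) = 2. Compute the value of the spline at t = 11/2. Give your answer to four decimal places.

2.2969

Let σ_i = p''(x_i). Step sizes h_i = 2, 2; slopes of the chords Δ_i = (y_(i+1) - y_i)/h_i = -7/2, 7/2.
  2·σ_0 + 8·σ_1 + 2·σ_2 = 6(Δ_1 - Δ_0) = 42
Clamped end conditions give two more equations: 2h_0·σ_0 + h_0·σ_1 = 6(Δ_0 - p'(2)) = -21 and h_1·σ_1 + 2h_1·σ_2 = 6(p'(6) - Δ_1) = -9.
Hence σ_0 = -10, σ_1 = 19/2, σ_2 = -7.
On [4, 6], p(t) = -3 - 1/2·(t - 4) + 19/4·(t - 4)² - 11/8·(t - 4)³.
With (t - 4) = 3/2: p(11/2) = 147/64.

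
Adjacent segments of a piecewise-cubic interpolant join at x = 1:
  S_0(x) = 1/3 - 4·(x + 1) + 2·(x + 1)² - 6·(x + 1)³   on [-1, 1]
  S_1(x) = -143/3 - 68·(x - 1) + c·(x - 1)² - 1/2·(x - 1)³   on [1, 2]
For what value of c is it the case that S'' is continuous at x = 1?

-34

S_0''(x) = 4 - 36·(x + 1), so S_0''(1) = -68. On the right, S_1''(1) = 2c, so c = -34.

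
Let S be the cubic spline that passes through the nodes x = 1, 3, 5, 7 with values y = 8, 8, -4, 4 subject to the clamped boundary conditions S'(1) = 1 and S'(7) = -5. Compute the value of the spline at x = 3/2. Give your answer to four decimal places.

8.7500

With M_i denoting the second derivative at x_i, h_i = 2, 2, 2, and Δ_i = (y_(i+1) − y_i)/h_i = 0, -6, 4:
  2·M_0 + 8·M_1 + 2·M_2 = 6(Δ_1 - Δ_0) = -36
  2·M_1 + 8·M_2 + 2·M_3 = 6(Δ_2 - Δ_1) = 60
Clamped end conditions give two more equations: 2h_0·M_0 + h_0·M_1 = 6(Δ_0 - S'(1)) = -6 and h_2·M_2 + 2h_2·M_3 = 6(S'(7) - Δ_2) = -54.
Solving the tridiagonal system: M_0 = 3, M_1 = -9, M_2 = 15, M_3 = -21.
On [1, 3], S(x) = 8 + 1·(x - 1) + 3/2·(x - 1)² - 1·(x - 1)³.
With (x - 1) = 1/2: S(3/2) = 35/4.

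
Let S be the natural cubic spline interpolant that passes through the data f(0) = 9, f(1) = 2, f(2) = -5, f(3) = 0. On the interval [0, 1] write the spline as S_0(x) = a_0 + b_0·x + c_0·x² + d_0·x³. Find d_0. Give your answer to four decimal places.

-0.8000

Let m_i = S''(x_i). Step sizes h_i = 1, 1, 1; slopes of the chords Δ_i = (y_(i+1) - y_i)/h_i = -7, -7, 5.
  1·m_0 + 4·m_1 + 1·m_2 = 6(Δ_1 - Δ_0) = 0
  1·m_1 + 4·m_2 + 1·m_3 = 6(Δ_2 - Δ_1) = 72
Natural end conditions: m_0 = m_3 = 0.
Solving the tridiagonal system: m_0 = 0, m_1 = -24/5, m_2 = 96/5, m_3 = 0.
On [0, 1], with S_0(x) = a_0 + b_0·x + c_0·x² + d_0·x³: c_0 = m_0/2 = 0, d_0 = (m_1 - m_0)/(6h_0) = -4/5, b_0 = Δ_0 - h_0(2m_0 + m_1)/6 = -31/5.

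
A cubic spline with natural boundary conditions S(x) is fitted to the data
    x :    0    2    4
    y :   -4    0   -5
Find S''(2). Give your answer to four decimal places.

With M_i denoting the second derivative at x_i, h_i = 2, 2, and Δ_i = (y_(i+1) − y_i)/h_i = 2, -5/2:
  2·M_0 + 8·M_1 + 2·M_2 = 6(Δ_1 - Δ_0) = -27
Natural end conditions: M_0 = M_2 = 0.
Solving the tridiagonal system: M_0 = 0, M_1 = -27/8, M_2 = 0.

-3.3750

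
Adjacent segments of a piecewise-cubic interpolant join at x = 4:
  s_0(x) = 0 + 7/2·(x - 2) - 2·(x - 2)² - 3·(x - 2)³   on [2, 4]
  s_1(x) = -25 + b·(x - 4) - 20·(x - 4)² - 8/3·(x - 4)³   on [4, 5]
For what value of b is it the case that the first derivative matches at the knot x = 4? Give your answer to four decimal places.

s_0'(x) = 7/2 - 4·(x - 2) - 9·(x - 2)², so s_0'(4) = -81/2. On the right, s_1'(4) = b, so b = -81/2.

-40.5000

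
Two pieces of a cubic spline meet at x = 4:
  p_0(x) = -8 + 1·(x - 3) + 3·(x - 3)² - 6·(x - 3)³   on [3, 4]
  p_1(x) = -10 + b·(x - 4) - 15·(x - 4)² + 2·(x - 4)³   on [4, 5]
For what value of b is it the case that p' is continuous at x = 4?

-11

p_0'(x) = 1 + 6·(x - 3) - 18·(x - 3)², so p_0'(4) = -11. On the right, p_1'(4) = b, so b = -11.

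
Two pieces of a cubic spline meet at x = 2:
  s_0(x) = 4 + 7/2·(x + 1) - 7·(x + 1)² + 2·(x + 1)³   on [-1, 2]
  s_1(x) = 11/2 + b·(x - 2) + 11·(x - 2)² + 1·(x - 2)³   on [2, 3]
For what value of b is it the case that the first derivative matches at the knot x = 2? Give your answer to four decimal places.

15.5000

s_0'(x) = 7/2 - 14·(x + 1) + 6·(x + 1)², so s_0'(2) = 31/2. On the right, s_1'(2) = b, so b = 31/2.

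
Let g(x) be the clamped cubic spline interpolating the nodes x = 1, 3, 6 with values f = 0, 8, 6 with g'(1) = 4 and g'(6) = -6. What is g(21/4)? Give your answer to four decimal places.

9.2938

Write M_i for g''(x_i). With h_i = 2, 3 and divided differences Δ_i = 4, -2/3, the continuity of g' gives the tridiagonal system
  2·M_0 + 10·M_1 + 3·M_2 = 6(Δ_1 - Δ_0) = -28
Clamped end conditions give two more equations: 2h_0·M_0 + h_0·M_1 = 6(Δ_0 - g'(1)) = 0 and h_1·M_1 + 2h_1·M_2 = 6(g'(6) - Δ_1) = -32.
Hence M_0 = 4/5, M_1 = -8/5, M_2 = -68/15.
On [3, 6], g(x) = 8 + 16/5·(x - 3) - 4/5·(x - 3)² - 22/135·(x - 3)³.
With (x - 3) = 9/4: g(21/4) = 1487/160.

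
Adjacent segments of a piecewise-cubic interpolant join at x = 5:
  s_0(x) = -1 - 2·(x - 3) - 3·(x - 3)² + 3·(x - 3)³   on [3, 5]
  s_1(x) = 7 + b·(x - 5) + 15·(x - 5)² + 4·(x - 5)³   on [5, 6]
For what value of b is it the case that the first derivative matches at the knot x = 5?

s_0'(x) = -2 - 6·(x - 3) + 9·(x - 3)², so s_0'(5) = 22. On the right, s_1'(5) = b, so b = 22.

22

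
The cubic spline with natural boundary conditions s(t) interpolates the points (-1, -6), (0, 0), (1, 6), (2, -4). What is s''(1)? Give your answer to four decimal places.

Let M_i = s''(x_i). Step sizes h_i = 1, 1, 1; slopes of the chords Δ_i = (y_(i+1) - y_i)/h_i = 6, 6, -10.
  1·M_0 + 4·M_1 + 1·M_2 = 6(Δ_1 - Δ_0) = 0
  1·M_1 + 4·M_2 + 1·M_3 = 6(Δ_2 - Δ_1) = -96
Natural end conditions: M_0 = M_3 = 0.
Hence M_0 = 0, M_1 = 32/5, M_2 = -128/5, M_3 = 0.

-25.6000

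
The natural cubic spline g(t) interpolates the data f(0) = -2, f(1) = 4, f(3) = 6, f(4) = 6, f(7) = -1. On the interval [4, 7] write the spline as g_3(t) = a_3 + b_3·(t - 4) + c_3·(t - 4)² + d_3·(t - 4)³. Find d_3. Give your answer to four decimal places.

0.1049

Let M_i = g''(x_i). Step sizes h_i = 1, 2, 1, 3; slopes of the chords Δ_i = (y_(i+1) - y_i)/h_i = 6, 1, 0, -7/3.
  1·M_0 + 6·M_1 + 2·M_2 = 6(Δ_1 - Δ_0) = -30
  2·M_1 + 6·M_2 + 1·M_3 = 6(Δ_2 - Δ_1) = -6
  1·M_2 + 8·M_3 + 3·M_4 = 6(Δ_3 - Δ_2) = -14
Natural end conditions: M_0 = M_4 = 0.
Hence M_0 = 0, M_1 = -671/125, M_2 = 138/125, M_3 = -236/125, M_4 = 0.
On [4, 7], with g_3(t) = a_3 + b_3·(t - 4) + c_3·(t - 4)² + d_3·(t - 4)³: c_3 = M_3/2 = -118/125, d_3 = (M_4 - M_3)/(6h_3) = 118/1125, b_3 = Δ_3 - h_3(2M_3 + M_4)/6 = -167/375.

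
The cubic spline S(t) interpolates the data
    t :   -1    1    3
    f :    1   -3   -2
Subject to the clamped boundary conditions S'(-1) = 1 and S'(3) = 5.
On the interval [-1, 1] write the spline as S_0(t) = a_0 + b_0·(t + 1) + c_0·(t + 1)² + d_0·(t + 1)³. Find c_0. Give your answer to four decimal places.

-2.6875

Let σ_i = S''(x_i). Step sizes h_i = 2, 2; slopes of the chords Δ_i = (y_(i+1) - y_i)/h_i = -2, 1/2.
  2·σ_0 + 8·σ_1 + 2·σ_2 = 6(Δ_1 - Δ_0) = 15
Clamped end conditions give two more equations: 2h_0·σ_0 + h_0·σ_1 = 6(Δ_0 - S'(-1)) = -18 and h_1·σ_1 + 2h_1·σ_2 = 6(S'(3) - Δ_1) = 27.
Forward elimination and back-substitution give σ_0 = -43/8, σ_1 = 7/4, σ_2 = 47/8.
On [-1, 1], with S_0(t) = a_0 + b_0·(t + 1) + c_0·(t + 1)² + d_0·(t + 1)³: c_0 = σ_0/2 = -43/16, d_0 = (σ_1 - σ_0)/(6h_0) = 19/32, b_0 = Δ_0 - h_0(2σ_0 + σ_1)/6 = 1.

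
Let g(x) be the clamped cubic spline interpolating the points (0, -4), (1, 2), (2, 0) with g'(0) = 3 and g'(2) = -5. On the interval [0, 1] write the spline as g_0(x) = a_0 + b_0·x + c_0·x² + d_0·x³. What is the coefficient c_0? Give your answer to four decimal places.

With M_i denoting the second derivative at x_i, h_i = 1, 1, and Δ_i = (y_(i+1) − y_i)/h_i = 6, -2:
  1·M_0 + 4·M_1 + 1·M_2 = 6(Δ_1 - Δ_0) = -48
Clamped end conditions give two more equations: 2h_0·M_0 + h_0·M_1 = 6(Δ_0 - g'(0)) = 18 and h_1·M_1 + 2h_1·M_2 = 6(g'(2) - Δ_1) = -18.
Solving: M_0 = 17, M_1 = -16, M_2 = -1.
On [0, 1], with g_0(x) = a_0 + b_0·x + c_0·x² + d_0·x³: c_0 = M_0/2 = 17/2, d_0 = (M_1 - M_0)/(6h_0) = -11/2, b_0 = Δ_0 - h_0(2M_0 + M_1)/6 = 3.

8.5000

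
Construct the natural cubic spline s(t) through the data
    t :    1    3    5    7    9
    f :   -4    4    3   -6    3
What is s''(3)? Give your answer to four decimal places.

-2.2768

With σ_i denoting the second derivative at x_i, h_i = 2, 2, 2, 2, and Δ_i = (y_(i+1) − y_i)/h_i = 4, -1/2, -9/2, 9/2:
  2·σ_0 + 8·σ_1 + 2·σ_2 = 6(Δ_1 - Δ_0) = -27
  2·σ_1 + 8·σ_2 + 2·σ_3 = 6(Δ_2 - Δ_1) = -24
  2·σ_2 + 8·σ_3 + 2·σ_4 = 6(Δ_3 - Δ_2) = 54
Natural end conditions: σ_0 = σ_4 = 0.
Solving the tridiagonal system: σ_0 = 0, σ_1 = -255/112, σ_2 = -123/28, σ_3 = 879/112, σ_4 = 0.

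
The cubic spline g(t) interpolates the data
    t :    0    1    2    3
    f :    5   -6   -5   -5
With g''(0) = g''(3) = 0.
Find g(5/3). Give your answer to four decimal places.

-5.9062

With M_i denoting the second derivative at x_i, h_i = 1, 1, 1, and Δ_i = (y_(i+1) − y_i)/h_i = -11, 1, 0:
  1·M_0 + 4·M_1 + 1·M_2 = 6(Δ_1 - Δ_0) = 72
  1·M_1 + 4·M_2 + 1·M_3 = 6(Δ_2 - Δ_1) = -6
Natural end conditions: M_0 = M_3 = 0.
Solving: M_0 = 0, M_1 = 98/5, M_2 = -32/5, M_3 = 0.
On [1, 2], g(t) = -6 - 67/15·(t - 1) + 49/5·(t - 1)² - 13/3·(t - 1)³.
With (t - 1) = 2/3: g(5/3) = -2392/405.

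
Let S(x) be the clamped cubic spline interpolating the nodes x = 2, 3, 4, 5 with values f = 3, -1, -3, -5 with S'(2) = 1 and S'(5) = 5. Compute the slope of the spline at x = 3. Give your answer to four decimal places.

-3.9333

Let M_i = S''(x_i). Step sizes h_i = 1, 1, 1; slopes of the chords Δ_i = (y_(i+1) - y_i)/h_i = -4, -2, -2.
  1·M_0 + 4·M_1 + 1·M_2 = 6(Δ_1 - Δ_0) = 12
  1·M_1 + 4·M_2 + 1·M_3 = 6(Δ_2 - Δ_1) = 0
Clamped end conditions give two more equations: 2h_0·M_0 + h_0·M_1 = 6(Δ_0 - S'(2)) = -30 and h_2·M_2 + 2h_2·M_3 = 6(S'(5) - Δ_2) = 42.
Forward elimination and back-substitution give M_0 = -302/15, M_1 = 154/15, M_2 = -134/15, M_3 = 382/15.
On [3, 4], S'(x) = b_1 + 2c_1·(x - 3) + 3d_1·(x - 3)² with b_1 = Δ_1 - h_1(2M_1 + M_2)/6 = -59/15, c_1 = M_1/2 = 77/15, d_1 = (M_2 - M_1)/(6h_1) = -16/5. So S'(3) = -59/15.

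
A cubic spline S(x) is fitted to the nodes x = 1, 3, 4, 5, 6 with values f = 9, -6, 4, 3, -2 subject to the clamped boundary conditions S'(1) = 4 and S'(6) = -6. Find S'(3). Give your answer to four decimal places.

3.2012

With m_i denoting the second derivative at x_i, h_i = 2, 1, 1, 1, and Δ_i = (y_(i+1) − y_i)/h_i = -15/2, 10, -1, -5:
  2·m_0 + 6·m_1 + 1·m_2 = 6(Δ_1 - Δ_0) = 105
  1·m_1 + 4·m_2 + 1·m_3 = 6(Δ_2 - Δ_1) = -66
  1·m_2 + 4·m_3 + 1·m_4 = 6(Δ_3 - Δ_2) = -24
Clamped end conditions give two more equations: 2h_0·m_0 + h_0·m_1 = 6(Δ_0 - S'(1)) = -69 and h_3·m_3 + 2h_3·m_4 = 6(S'(6) - Δ_3) = -6.
Solving: m_0 = -5527/164, m_1 = 1349/41, m_2 = -2051/82, m_3 = 47/41, m_4 = -293/82.
On [3, 4], S'(x) = b_1 + 2c_1·(x - 3) + 3d_1·(x - 3)² with b_1 = Δ_1 - h_1(2m_1 + m_2)/6 = 525/164, c_1 = m_1/2 = 1349/82, d_1 = (m_2 - m_1)/(6h_1) = -1583/164. So S'(3) = 525/164.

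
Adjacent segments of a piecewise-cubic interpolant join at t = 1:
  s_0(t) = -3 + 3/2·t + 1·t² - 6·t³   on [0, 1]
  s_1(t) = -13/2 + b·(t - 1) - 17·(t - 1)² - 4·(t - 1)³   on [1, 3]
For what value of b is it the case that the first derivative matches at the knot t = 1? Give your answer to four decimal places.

-14.5000

s_0'(t) = 3/2 + 2·t - 18·t², so s_0'(1) = -29/2. On the right, s_1'(1) = b, so b = -29/2.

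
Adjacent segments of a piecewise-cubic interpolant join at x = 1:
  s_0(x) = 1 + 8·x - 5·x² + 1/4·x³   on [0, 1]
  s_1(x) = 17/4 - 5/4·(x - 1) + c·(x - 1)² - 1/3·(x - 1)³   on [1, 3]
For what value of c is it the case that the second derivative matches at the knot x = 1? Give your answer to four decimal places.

-4.2500

s_0''(x) = -10 + 3/2·x, so s_0''(1) = -17/2. On the right, s_1''(1) = 2c, so c = -17/4.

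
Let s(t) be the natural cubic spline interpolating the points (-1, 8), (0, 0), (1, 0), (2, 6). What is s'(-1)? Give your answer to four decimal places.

With M_i denoting the second derivative at x_i, h_i = 1, 1, 1, and Δ_i = (y_(i+1) − y_i)/h_i = -8, 0, 6:
  1·M_0 + 4·M_1 + 1·M_2 = 6(Δ_1 - Δ_0) = 48
  1·M_1 + 4·M_2 + 1·M_3 = 6(Δ_2 - Δ_1) = 36
Natural end conditions: M_0 = M_3 = 0.
Solving: M_0 = 0, M_1 = 52/5, M_2 = 32/5, M_3 = 0.
On [-1, 0], s'(t) = b_0 + 2c_0·(t + 1) + 3d_0·(t + 1)² with b_0 = Δ_0 - h_0(2M_0 + M_1)/6 = -146/15, c_0 = M_0/2 = 0, d_0 = (M_1 - M_0)/(6h_0) = 26/15. So s'(-1) = -146/15.

-9.7333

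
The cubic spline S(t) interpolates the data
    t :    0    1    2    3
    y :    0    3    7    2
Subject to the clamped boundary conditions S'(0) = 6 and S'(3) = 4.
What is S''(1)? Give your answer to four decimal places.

11.8667

Put m_i = S'' at the i-th knot. Here h = (1, 1, 1) and Δ = (3, 4, -5), so the interior equations h_(i-1)·m_(i-1) + 2(h_(i-1)+h_i)·m_i + h_i·m_(i+1) = 6(Δ_i − Δ_(i-1)) read
  1·m_0 + 4·m_1 + 1·m_2 = 6(Δ_1 - Δ_0) = 6
  1·m_1 + 4·m_2 + 1·m_3 = 6(Δ_2 - Δ_1) = -54
Clamped end conditions give two more equations: 2h_0·m_0 + h_0·m_1 = 6(Δ_0 - S'(0)) = -18 and h_2·m_2 + 2h_2·m_3 = 6(S'(3) - Δ_2) = 54.
Forward elimination and back-substitution give m_0 = -224/15, m_1 = 178/15, m_2 = -398/15, m_3 = 604/15.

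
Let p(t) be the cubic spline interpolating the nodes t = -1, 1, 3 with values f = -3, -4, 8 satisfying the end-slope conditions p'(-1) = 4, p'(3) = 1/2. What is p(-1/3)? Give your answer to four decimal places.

Put m_i = p'' at the i-th knot. Here h = (2, 2) and Δ = (-1/2, 6), so the interior equations h_(i-1)·m_(i-1) + 2(h_(i-1)+h_i)·m_i + h_i·m_(i+1) = 6(Δ_i − Δ_(i-1)) read
  2·m_0 + 8·m_1 + 2·m_2 = 6(Δ_1 - Δ_0) = 39
Clamped end conditions give two more equations: 2h_0·m_0 + h_0·m_1 = 6(Δ_0 - p'(-1)) = -27 and h_1·m_1 + 2h_1·m_2 = 6(p'(3) - Δ_1) = -33.
Solving: m_0 = -25/2, m_1 = 23/2, m_2 = -14.
On [-1, 1], p(t) = -3 + 4·(t + 1) - 25/4·(t + 1)² + 2·(t + 1)³.
With (t + 1) = 2/3: p(-1/3) = -68/27.

-2.5185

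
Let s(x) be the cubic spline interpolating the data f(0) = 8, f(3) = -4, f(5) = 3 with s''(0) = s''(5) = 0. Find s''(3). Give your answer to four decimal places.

Put m_i = s'' at the i-th knot. Here h = (3, 2) and Δ = (-4, 7/2), so the interior equations h_(i-1)·m_(i-1) + 2(h_(i-1)+h_i)·m_i + h_i·m_(i+1) = 6(Δ_i − Δ_(i-1)) read
  3·m_0 + 10·m_1 + 2·m_2 = 6(Δ_1 - Δ_0) = 45
Natural end conditions: m_0 = m_2 = 0.
Forward elimination and back-substitution give m_0 = 0, m_1 = 9/2, m_2 = 0.

4.5000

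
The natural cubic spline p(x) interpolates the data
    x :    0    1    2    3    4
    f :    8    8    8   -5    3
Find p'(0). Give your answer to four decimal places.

With m_i denoting the second derivative at x_i, h_i = 1, 1, 1, 1, and Δ_i = (y_(i+1) − y_i)/h_i = 0, 0, -13, 8:
  1·m_0 + 4·m_1 + 1·m_2 = 6(Δ_1 - Δ_0) = 0
  1·m_1 + 4·m_2 + 1·m_3 = 6(Δ_2 - Δ_1) = -78
  1·m_2 + 4·m_3 + 1·m_4 = 6(Δ_3 - Δ_2) = 126
Natural end conditions: m_0 = m_4 = 0.
Solving: m_0 = 0, m_1 = 219/28, m_2 = -219/7, m_3 = 1101/28, m_4 = 0.
On [0, 1], p'(x) = b_0 + 2c_0·x + 3d_0·x² with b_0 = Δ_0 - h_0(2m_0 + m_1)/6 = -73/56, c_0 = m_0/2 = 0, d_0 = (m_1 - m_0)/(6h_0) = 73/56. So p'(0) = -73/56.

-1.3036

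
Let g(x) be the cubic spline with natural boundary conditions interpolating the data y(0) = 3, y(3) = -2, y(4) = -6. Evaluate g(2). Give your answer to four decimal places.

With σ_i denoting the second derivative at x_i, h_i = 3, 1, and Δ_i = (y_(i+1) − y_i)/h_i = -5/3, -4:
  3·σ_0 + 8·σ_1 + 1·σ_2 = 6(Δ_1 - Δ_0) = -14
Natural end conditions: σ_0 = σ_2 = 0.
Forward elimination and back-substitution give σ_0 = 0, σ_1 = -7/4, σ_2 = 0.
On [0, 3], g(x) = 3 - 19/24·x + 0·x² - 7/72·x³.
With x = 2: g(2) = 23/36.

0.6389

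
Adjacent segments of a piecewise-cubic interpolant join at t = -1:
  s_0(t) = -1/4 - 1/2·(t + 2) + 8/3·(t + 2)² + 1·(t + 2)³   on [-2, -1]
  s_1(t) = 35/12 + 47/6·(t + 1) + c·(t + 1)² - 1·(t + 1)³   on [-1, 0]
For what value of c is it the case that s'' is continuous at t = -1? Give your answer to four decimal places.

5.6667

s_0''(t) = 16/3 + 6·(t + 2), so s_0''(-1) = 34/3. On the right, s_1''(-1) = 2c, so c = 17/3.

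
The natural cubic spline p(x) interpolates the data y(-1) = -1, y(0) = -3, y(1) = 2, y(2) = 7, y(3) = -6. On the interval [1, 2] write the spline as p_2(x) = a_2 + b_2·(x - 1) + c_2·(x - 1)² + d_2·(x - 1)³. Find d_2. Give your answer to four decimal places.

-5.4821

Let m_i = p''(x_i). Step sizes h_i = 1, 1, 1, 1; slopes of the chords Δ_i = (y_(i+1) - y_i)/h_i = -2, 5, 5, -13.
  1·m_0 + 4·m_1 + 1·m_2 = 6(Δ_1 - Δ_0) = 42
  1·m_1 + 4·m_2 + 1·m_3 = 6(Δ_2 - Δ_1) = 0
  1·m_2 + 4·m_3 + 1·m_4 = 6(Δ_3 - Δ_2) = -108
Natural end conditions: m_0 = m_4 = 0.
Hence m_0 = 0, m_1 = 261/28, m_2 = 33/7, m_3 = -789/28, m_4 = 0.
On [1, 2], with p_2(x) = a_2 + b_2·(x - 1) + c_2·(x - 1)² + d_2·(x - 1)³: c_2 = m_2/2 = 33/14, d_2 = (m_3 - m_2)/(6h_2) = -307/56, b_2 = Δ_2 - h_2(2m_2 + m_3)/6 = 65/8.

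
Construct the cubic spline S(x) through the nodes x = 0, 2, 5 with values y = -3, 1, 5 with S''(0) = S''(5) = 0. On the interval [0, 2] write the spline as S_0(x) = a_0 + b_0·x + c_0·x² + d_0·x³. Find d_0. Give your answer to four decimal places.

Write σ_i for S''(x_i). With h_i = 2, 3 and divided differences Δ_i = 2, 4/3, the continuity of S' gives the tridiagonal system
  2·σ_0 + 10·σ_1 + 3·σ_2 = 6(Δ_1 - Δ_0) = -4
Natural end conditions: σ_0 = σ_2 = 0.
Forward elimination and back-substitution give σ_0 = 0, σ_1 = -2/5, σ_2 = 0.
On [0, 2], with S_0(x) = a_0 + b_0·x + c_0·x² + d_0·x³: c_0 = σ_0/2 = 0, d_0 = (σ_1 - σ_0)/(6h_0) = -1/30, b_0 = Δ_0 - h_0(2σ_0 + σ_1)/6 = 32/15.

-0.0333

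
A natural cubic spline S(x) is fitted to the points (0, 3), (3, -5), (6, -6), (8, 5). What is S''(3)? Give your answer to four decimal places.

Let M_i = S''(x_i). Step sizes h_i = 3, 3, 2; slopes of the chords Δ_i = (y_(i+1) - y_i)/h_i = -8/3, -1/3, 11/2.
  3·M_0 + 12·M_1 + 3·M_2 = 6(Δ_1 - Δ_0) = 14
  3·M_1 + 10·M_2 + 2·M_3 = 6(Δ_2 - Δ_1) = 35
Natural end conditions: M_0 = M_3 = 0.
Hence M_0 = 0, M_1 = 35/111, M_2 = 126/37, M_3 = 0.

0.3153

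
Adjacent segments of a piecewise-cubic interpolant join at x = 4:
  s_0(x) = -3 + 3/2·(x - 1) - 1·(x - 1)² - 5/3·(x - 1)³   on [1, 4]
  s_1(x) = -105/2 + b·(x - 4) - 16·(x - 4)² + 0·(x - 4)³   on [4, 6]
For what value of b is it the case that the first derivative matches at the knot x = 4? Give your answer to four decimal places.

s_0'(x) = 3/2 - 2·(x - 1) - 5·(x - 1)², so s_0'(4) = -99/2. On the right, s_1'(4) = b, so b = -99/2.

-49.5000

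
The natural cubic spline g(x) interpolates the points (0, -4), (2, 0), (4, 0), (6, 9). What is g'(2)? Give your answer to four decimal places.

0.3333

Let M_i = g''(x_i). Step sizes h_i = 2, 2, 2; slopes of the chords Δ_i = (y_(i+1) - y_i)/h_i = 2, 0, 9/2.
  2·M_0 + 8·M_1 + 2·M_2 = 6(Δ_1 - Δ_0) = -12
  2·M_1 + 8·M_2 + 2·M_3 = 6(Δ_2 - Δ_1) = 27
Natural end conditions: M_0 = M_3 = 0.
Solving the tridiagonal system: M_0 = 0, M_1 = -5/2, M_2 = 4, M_3 = 0.
On [2, 4], g'(x) = b_1 + 2c_1·(x - 2) + 3d_1·(x - 2)² with b_1 = Δ_1 - h_1(2M_1 + M_2)/6 = 1/3, c_1 = M_1/2 = -5/4, d_1 = (M_2 - M_1)/(6h_1) = 13/24. So g'(2) = 1/3.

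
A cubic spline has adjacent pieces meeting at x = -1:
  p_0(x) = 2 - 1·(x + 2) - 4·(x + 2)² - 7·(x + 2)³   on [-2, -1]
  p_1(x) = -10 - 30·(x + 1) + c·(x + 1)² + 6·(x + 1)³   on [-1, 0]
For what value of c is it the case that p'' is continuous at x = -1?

-25

p_0''(x) = -8 - 42·(x + 2), so p_0''(-1) = -50. On the right, p_1''(-1) = 2c, so c = -25.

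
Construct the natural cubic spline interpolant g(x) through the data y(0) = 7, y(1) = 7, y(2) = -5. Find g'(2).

-15

Let m_i = g''(x_i). Step sizes h_i = 1, 1; slopes of the chords Δ_i = (y_(i+1) - y_i)/h_i = 0, -12.
  1·m_0 + 4·m_1 + 1·m_2 = 6(Δ_1 - Δ_0) = -72
Natural end conditions: m_0 = m_2 = 0.
Hence m_0 = 0, m_1 = -18, m_2 = 0.
On [1, 2], g'(x) = b_1 + 2c_1·(x - 1) + 3d_1·(x - 1)² with b_1 = Δ_1 - h_1(2m_1 + m_2)/6 = -6, c_1 = m_1/2 = -9, d_1 = (m_2 - m_1)/(6h_1) = 3. So g'(2) = -15.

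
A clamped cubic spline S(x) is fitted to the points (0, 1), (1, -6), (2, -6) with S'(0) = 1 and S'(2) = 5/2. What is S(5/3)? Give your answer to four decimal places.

-6.8241

Put M_i = S'' at the i-th knot. Here h = (1, 1) and Δ = (-7, 0), so the interior equations h_(i-1)·M_(i-1) + 2(h_(i-1)+h_i)·M_i + h_i·M_(i+1) = 6(Δ_i − Δ_(i-1)) read
  1·M_0 + 4·M_1 + 1·M_2 = 6(Δ_1 - Δ_0) = 42
Clamped end conditions give two more equations: 2h_0·M_0 + h_0·M_1 = 6(Δ_0 - S'(0)) = -48 and h_1·M_1 + 2h_1·M_2 = 6(S'(2) - Δ_1) = 15.
Hence M_0 = -135/4, M_1 = 39/2, M_2 = -9/4.
On [1, 2], S(x) = -6 - 49/8·(x - 1) + 39/4·(x - 1)² - 29/8·(x - 1)³.
With (x - 1) = 2/3: S(5/3) = -737/108.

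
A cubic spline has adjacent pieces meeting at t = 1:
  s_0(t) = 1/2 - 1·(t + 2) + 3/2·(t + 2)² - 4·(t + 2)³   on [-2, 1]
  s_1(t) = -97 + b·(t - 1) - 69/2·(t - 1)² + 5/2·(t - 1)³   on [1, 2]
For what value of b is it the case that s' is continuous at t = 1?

s_0'(t) = -1 + 3·(t + 2) - 12·(t + 2)², so s_0'(1) = -100. On the right, s_1'(1) = b, so b = -100.

-100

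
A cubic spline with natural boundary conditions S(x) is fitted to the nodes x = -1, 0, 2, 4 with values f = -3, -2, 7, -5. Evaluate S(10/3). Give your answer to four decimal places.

0.8855

Put M_i = S'' at the i-th knot. Here h = (1, 2, 2) and Δ = (1, 9/2, -6), so the interior equations h_(i-1)·M_(i-1) + 2(h_(i-1)+h_i)·M_i + h_i·M_(i+1) = 6(Δ_i − Δ_(i-1)) read
  1·M_0 + 6·M_1 + 2·M_2 = 6(Δ_1 - Δ_0) = 21
  2·M_1 + 8·M_2 + 2·M_3 = 6(Δ_2 - Δ_1) = -63
Natural end conditions: M_0 = M_3 = 0.
Forward elimination and back-substitution give M_0 = 0, M_1 = 147/22, M_2 = -105/11, M_3 = 0.
On [2, 4], S(x) = 7 + 4/11·(x - 2) - 105/22·(x - 2)² + 35/44·(x - 2)³.
With (x - 2) = 4/3: S(10/3) = 263/297.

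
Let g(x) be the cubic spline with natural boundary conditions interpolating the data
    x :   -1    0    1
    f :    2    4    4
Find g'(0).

Put M_i = g'' at the i-th knot. Here h = (1, 1) and Δ = (2, 0), so the interior equations h_(i-1)·M_(i-1) + 2(h_(i-1)+h_i)·M_i + h_i·M_(i+1) = 6(Δ_i − Δ_(i-1)) read
  1·M_0 + 4·M_1 + 1·M_2 = 6(Δ_1 - Δ_0) = -12
Natural end conditions: M_0 = M_2 = 0.
Forward elimination and back-substitution give M_0 = 0, M_1 = -3, M_2 = 0.
On [0, 1], g'(x) = b_1 + 2c_1·x + 3d_1·x² with b_1 = Δ_1 - h_1(2M_1 + M_2)/6 = 1, c_1 = M_1/2 = -3/2, d_1 = (M_2 - M_1)/(6h_1) = 1/2. So g'(0) = 1.

1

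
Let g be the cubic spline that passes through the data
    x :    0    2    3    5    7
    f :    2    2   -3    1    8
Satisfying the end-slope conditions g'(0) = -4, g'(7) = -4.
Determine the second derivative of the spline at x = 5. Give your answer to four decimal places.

Put m_i = g'' at the i-th knot. Here h = (2, 1, 2, 2) and Δ = (0, -5, 2, 7/2), so the interior equations h_(i-1)·m_(i-1) + 2(h_(i-1)+h_i)·m_i + h_i·m_(i+1) = 6(Δ_i − Δ_(i-1)) read
  2·m_0 + 6·m_1 + 1·m_2 = 6(Δ_1 - Δ_0) = -30
  1·m_1 + 6·m_2 + 2·m_3 = 6(Δ_2 - Δ_1) = 42
  2·m_2 + 8·m_3 + 2·m_4 = 6(Δ_3 - Δ_2) = 9
Clamped end conditions give two more equations: 2h_0·m_0 + h_0·m_1 = 6(Δ_0 - g'(0)) = 24 and h_3·m_3 + 2h_3·m_4 = 6(g'(7) - Δ_3) = -45.
Forward elimination and back-substitution give m_0 = 1341/122, m_1 = -609/61, m_2 = 483/61, m_3 = 273/122, m_4 = -1509/122.

2.2377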